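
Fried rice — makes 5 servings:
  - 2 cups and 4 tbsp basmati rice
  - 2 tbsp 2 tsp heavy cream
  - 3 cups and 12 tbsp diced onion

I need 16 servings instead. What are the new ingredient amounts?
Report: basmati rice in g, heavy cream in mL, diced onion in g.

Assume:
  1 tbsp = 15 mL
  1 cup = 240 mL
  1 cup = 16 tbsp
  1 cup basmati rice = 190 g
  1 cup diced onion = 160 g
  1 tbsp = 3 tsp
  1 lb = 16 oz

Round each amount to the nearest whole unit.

basmati rice: 1368 g; heavy cream: 128 mL; diced onion: 1920 g

Scaling factor: 16/5 = 3.2.
basmati rice: (2 cup + 4 tbsp = 2.25 cup) × 16/5 × 190 g/cup = 1368 g
heavy cream: (2 tbsp + 2 tsp = 8/3 tbsp) × 16/5 × 15 mL/tbsp = 128 mL
diced onion: (3 cup + 12 tbsp = 3.75 cup) × 16/5 × 160 g/cup = 1920 g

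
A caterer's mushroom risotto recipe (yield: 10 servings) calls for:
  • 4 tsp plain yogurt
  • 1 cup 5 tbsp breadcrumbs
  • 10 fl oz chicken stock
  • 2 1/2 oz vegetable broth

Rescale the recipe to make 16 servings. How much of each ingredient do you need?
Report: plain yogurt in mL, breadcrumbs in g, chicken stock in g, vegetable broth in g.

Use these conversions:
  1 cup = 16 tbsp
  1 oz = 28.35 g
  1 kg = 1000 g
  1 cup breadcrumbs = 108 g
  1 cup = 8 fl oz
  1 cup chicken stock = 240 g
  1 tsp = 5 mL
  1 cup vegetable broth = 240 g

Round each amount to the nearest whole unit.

plain yogurt: 32 mL; breadcrumbs: 227 g; chicken stock: 480 g; vegetable broth: 113 g

Scaling factor: 16/10 = 8/5 = 1.6.
plain yogurt: 4 tsp × 8/5 × 5 mL/tsp = 32 mL
breadcrumbs: (1 cup + 5 tbsp = 1.3125 cup) × 8/5 × 108 g/cup ≈ 227 g
chicken stock: 10 fl oz × 8/5 ÷ 8 fl oz/cup × 240 g/cup = 480 g
vegetable broth: 2.5 oz × 8/5 × 28.35 g/oz ≈ 113 g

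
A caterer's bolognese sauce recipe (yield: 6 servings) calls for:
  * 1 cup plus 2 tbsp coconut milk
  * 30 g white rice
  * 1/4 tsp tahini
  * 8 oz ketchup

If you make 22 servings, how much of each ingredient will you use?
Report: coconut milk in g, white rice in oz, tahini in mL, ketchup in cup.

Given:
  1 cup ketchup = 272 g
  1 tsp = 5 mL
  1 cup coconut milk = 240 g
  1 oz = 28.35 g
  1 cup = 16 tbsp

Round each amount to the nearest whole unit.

coconut milk: 990 g; white rice: 4 oz; tahini: 5 mL; ketchup: 3 cup

Scaling factor: 22/6 = 11/3.
coconut milk: (1 cup + 2 tbsp = 1.125 cup) × 11/3 × 240 g/cup = 990 g
white rice: 30 g × 11/3 ÷ 28.35 g/oz ≈ 4 oz
tahini: 0.25 tsp × 11/3 × 5 mL/tsp ≈ 5 mL
ketchup: 8 oz × 11/3 × 28.35 g/oz ÷ 272 g/cup ≈ 3 cup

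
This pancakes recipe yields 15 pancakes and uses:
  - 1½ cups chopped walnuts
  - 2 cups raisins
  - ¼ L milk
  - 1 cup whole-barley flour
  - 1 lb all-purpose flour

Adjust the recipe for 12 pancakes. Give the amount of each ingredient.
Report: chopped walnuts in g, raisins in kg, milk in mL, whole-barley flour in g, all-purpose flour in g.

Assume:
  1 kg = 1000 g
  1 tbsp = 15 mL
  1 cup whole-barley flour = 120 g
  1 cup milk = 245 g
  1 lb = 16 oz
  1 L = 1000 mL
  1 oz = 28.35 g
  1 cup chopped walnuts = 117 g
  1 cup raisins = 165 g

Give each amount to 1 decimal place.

chopped walnuts: 140.4 g; raisins: 0.3 kg; milk: 200.0 mL; whole-barley flour: 96.0 g; all-purpose flour: 362.9 g

Scaling factor: 12/15 = 4/5 = 0.8.
chopped walnuts: 1.5 cup × 4/5 × 117 g/cup = 140.4 g
raisins: 2 cup × 4/5 × 165 g/cup ÷ 1000 g/kg ≈ 0.3 kg
milk: 0.25 L × 4/5 × 1000 mL/L = 200.0 mL
whole-barley flour: 1 cup × 4/5 × 120 g/cup = 96.0 g
all-purpose flour: 1 lb × 4/5 × 16 oz/lb × 28.35 g/oz ≈ 362.9 g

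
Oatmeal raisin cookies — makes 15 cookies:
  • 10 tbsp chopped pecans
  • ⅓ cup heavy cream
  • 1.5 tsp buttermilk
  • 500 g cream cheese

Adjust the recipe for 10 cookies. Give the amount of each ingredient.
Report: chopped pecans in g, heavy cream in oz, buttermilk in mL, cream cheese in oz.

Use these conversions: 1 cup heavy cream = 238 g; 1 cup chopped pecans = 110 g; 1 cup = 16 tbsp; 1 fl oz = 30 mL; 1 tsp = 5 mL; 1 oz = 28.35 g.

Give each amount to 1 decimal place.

chopped pecans: 45.8 g; heavy cream: 1.9 oz; buttermilk: 5.0 mL; cream cheese: 11.8 oz

Scaling factor: 10/15 = 2/3.
chopped pecans: 10 tbsp × 2/3 ÷ 16 tbsp/cup × 110 g/cup ≈ 45.8 g
heavy cream: 1/3 cup × 2/3 × 238 g/cup ÷ 28.35 g/oz ≈ 1.9 oz
buttermilk: 1.5 tsp × 2/3 × 5 mL/tsp = 5.0 mL
cream cheese: 500 g × 2/3 ÷ 28.35 g/oz ≈ 11.8 oz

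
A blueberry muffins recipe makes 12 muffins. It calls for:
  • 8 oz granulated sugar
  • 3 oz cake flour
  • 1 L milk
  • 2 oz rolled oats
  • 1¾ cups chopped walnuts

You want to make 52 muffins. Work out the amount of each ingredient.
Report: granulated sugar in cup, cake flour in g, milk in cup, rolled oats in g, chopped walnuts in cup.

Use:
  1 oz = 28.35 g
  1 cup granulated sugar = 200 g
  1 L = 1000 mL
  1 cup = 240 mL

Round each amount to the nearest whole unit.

granulated sugar: 5 cup; cake flour: 369 g; milk: 18 cup; rolled oats: 246 g; chopped walnuts: 8 cup

Scaling factor: 52/12 = 13/3.
granulated sugar: 8 oz × 13/3 × 28.35 g/oz ÷ 200 g/cup ≈ 5 cup
cake flour: 3 oz × 13/3 × 28.35 g/oz ≈ 369 g
milk: 1 L × 13/3 × 1000 mL/L ÷ 240 mL/cup ≈ 18 cup
rolled oats: 2 oz × 13/3 × 28.35 g/oz ≈ 246 g
chopped walnuts: 1.75 cup × 13/3 ≈ 8 cup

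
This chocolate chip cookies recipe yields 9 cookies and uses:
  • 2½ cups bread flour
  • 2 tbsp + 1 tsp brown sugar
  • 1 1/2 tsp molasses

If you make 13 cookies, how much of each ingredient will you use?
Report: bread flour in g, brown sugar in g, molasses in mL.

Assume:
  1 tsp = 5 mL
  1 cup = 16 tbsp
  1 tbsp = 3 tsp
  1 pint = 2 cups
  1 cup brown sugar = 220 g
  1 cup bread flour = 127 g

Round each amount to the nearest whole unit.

Scaling factor: 13/9.
bread flour: 2.5 cup × 13/9 × 127 g/cup ≈ 459 g
brown sugar: (2 tbsp + 1 tsp = 7/3 tbsp) × 13/9 ÷ 16 tbsp/cup × 220 g/cup ≈ 46 g
molasses: 1.5 tsp × 13/9 × 5 mL/tsp ≈ 11 mL

bread flour: 459 g; brown sugar: 46 g; molasses: 11 mL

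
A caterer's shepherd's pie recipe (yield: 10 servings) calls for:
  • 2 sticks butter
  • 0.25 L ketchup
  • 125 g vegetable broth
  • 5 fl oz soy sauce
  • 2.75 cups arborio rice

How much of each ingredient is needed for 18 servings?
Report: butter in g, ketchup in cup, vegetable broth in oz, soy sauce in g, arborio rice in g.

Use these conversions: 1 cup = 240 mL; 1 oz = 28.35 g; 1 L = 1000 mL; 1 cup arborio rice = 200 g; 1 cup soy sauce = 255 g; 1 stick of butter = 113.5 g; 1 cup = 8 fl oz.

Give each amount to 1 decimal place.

Scaling factor: 18/10 = 9/5 = 1.8.
butter: 2 stick × 9/5 × 113.5 g/stick = 408.6 g
ketchup: 0.25 L × 9/5 × 1000 mL/L ÷ 240 mL/cup ≈ 1.9 cup
vegetable broth: 125 g × 9/5 ÷ 28.35 g/oz ≈ 7.9 oz
soy sauce: 5 fl oz × 9/5 ÷ 8 fl oz/cup × 255 g/cup ≈ 286.9 g
arborio rice: 2.75 cup × 9/5 × 200 g/cup = 990.0 g

butter: 408.6 g; ketchup: 1.9 cup; vegetable broth: 7.9 oz; soy sauce: 286.9 g; arborio rice: 990.0 g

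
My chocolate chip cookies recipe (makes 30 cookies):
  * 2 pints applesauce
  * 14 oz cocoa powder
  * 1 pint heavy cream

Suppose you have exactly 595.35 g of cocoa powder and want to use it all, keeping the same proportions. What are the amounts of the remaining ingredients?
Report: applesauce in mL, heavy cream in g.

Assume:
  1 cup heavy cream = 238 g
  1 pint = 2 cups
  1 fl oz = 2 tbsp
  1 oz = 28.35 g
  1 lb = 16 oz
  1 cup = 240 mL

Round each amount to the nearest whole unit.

The original recipe has 396.9 g of cocoa powder, so the scaling factor is 595.35 ÷ 396.9 = 3/2 = 1.5.
applesauce: 2 pint × 3/2 × 2 cup/pint × 240 mL/cup = 1440 mL
heavy cream: 1 pint × 3/2 × 2 cup/pint × 238 g/cup = 714 g

applesauce: 1440 mL; heavy cream: 714 g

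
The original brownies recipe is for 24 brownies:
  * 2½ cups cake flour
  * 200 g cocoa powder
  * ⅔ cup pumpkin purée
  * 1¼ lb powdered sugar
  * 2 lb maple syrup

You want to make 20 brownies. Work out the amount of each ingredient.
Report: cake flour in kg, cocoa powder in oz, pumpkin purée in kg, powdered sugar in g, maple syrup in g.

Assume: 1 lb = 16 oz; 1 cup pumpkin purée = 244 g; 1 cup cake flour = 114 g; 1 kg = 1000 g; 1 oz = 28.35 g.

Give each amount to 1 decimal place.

cake flour: 0.2 kg; cocoa powder: 5.9 oz; pumpkin purée: 0.1 kg; powdered sugar: 472.5 g; maple syrup: 756.0 g

Scaling factor: 20/24 = 5/6.
cake flour: 2.5 cup × 5/6 × 114 g/cup ÷ 1000 g/kg ≈ 0.2 kg
cocoa powder: 200 g × 5/6 ÷ 28.35 g/oz ≈ 5.9 oz
pumpkin purée: 2/3 cup × 5/6 × 244 g/cup ÷ 1000 g/kg ≈ 0.1 kg
powdered sugar: 1.25 lb × 5/6 × 16 oz/lb × 28.35 g/oz = 472.5 g
maple syrup: 2 lb × 5/6 × 16 oz/lb × 28.35 g/oz = 756.0 g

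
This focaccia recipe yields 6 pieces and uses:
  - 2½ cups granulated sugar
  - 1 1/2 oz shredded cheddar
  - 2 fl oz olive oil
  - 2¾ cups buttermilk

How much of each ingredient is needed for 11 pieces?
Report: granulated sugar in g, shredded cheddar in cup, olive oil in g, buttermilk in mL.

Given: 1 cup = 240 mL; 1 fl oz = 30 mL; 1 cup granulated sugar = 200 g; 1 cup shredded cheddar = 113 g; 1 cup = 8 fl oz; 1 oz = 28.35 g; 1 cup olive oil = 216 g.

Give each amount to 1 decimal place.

Scaling factor: 11/6.
granulated sugar: 2.5 cup × 11/6 × 200 g/cup ≈ 916.7 g
shredded cheddar: 1.5 oz × 11/6 × 28.35 g/oz ÷ 113 g/cup ≈ 0.7 cup
olive oil: 2 fl oz × 11/6 ÷ 8 fl oz/cup × 216 g/cup = 99.0 g
buttermilk: 2.75 cup × 11/6 × 240 mL/cup = 1210.0 mL

granulated sugar: 916.7 g; shredded cheddar: 0.7 cup; olive oil: 99.0 g; buttermilk: 1210.0 mL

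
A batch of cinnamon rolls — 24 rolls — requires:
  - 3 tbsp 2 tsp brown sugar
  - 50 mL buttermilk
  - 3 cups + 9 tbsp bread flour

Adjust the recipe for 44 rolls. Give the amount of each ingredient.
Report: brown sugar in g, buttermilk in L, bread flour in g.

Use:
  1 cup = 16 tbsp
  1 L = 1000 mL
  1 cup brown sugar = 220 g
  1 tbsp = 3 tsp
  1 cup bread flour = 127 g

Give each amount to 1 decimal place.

Scaling factor: 44/24 = 11/6.
brown sugar: (3 tbsp + 2 tsp = 11/3 tbsp) × 11/6 ÷ 16 tbsp/cup × 220 g/cup ≈ 92.4 g
buttermilk: 50 mL × 11/6 ÷ 1000 mL/L ≈ 0.1 L
bread flour: (3 cup + 9 tbsp = 3.5625 cup) × 11/6 × 127 g/cup ≈ 829.5 g

brown sugar: 92.4 g; buttermilk: 0.1 L; bread flour: 829.5 g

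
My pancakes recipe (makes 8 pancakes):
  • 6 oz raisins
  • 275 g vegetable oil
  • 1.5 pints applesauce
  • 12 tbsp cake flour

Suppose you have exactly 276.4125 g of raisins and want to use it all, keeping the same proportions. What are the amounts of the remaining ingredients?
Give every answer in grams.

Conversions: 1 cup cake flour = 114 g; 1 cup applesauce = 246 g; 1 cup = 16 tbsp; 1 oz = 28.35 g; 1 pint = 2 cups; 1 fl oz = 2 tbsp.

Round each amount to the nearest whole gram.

vegetable oil: 447 g; applesauce: 1199 g; cake flour: 139 g

The original recipe has 170.1 g of raisins, so the scaling factor is 276.4125 ÷ 170.1 = 13/8 = 1.625.
vegetable oil: 275 g × 13/8 ≈ 447 g
applesauce: 1.5 pint × 13/8 × 2 cup/pint × 246 g/cup ≈ 1199 g
cake flour: 12 tbsp × 13/8 ÷ 16 tbsp/cup × 114 g/cup ≈ 139 g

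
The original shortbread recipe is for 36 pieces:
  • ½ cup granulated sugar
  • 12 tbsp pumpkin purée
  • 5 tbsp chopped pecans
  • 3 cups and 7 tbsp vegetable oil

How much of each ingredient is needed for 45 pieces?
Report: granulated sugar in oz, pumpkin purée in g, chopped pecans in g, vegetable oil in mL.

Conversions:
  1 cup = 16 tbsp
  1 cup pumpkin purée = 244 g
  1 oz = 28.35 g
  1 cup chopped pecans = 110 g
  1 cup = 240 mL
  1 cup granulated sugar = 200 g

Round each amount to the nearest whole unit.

granulated sugar: 4 oz; pumpkin purée: 229 g; chopped pecans: 43 g; vegetable oil: 1031 mL

Scaling factor: 45/36 = 5/4 = 1.25.
granulated sugar: 0.5 cup × 5/4 × 200 g/cup ÷ 28.35 g/oz ≈ 4 oz
pumpkin purée: 12 tbsp × 5/4 ÷ 16 tbsp/cup × 244 g/cup ≈ 229 g
chopped pecans: 5 tbsp × 5/4 ÷ 16 tbsp/cup × 110 g/cup ≈ 43 g
vegetable oil: (3 cup + 7 tbsp = 3.4375 cup) × 5/4 × 240 mL/cup ≈ 1031 mL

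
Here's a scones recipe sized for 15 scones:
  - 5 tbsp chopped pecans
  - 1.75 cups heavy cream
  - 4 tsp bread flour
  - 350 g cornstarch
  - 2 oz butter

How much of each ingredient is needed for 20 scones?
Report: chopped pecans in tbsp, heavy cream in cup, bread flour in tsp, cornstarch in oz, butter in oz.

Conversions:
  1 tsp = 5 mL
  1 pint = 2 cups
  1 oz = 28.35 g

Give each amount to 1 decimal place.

chopped pecans: 6.7 tbsp; heavy cream: 2.3 cup; bread flour: 5.3 tsp; cornstarch: 16.5 oz; butter: 2.7 oz

Scaling factor: 20/15 = 4/3.
chopped pecans: 5 tbsp × 4/3 ≈ 6.7 tbsp
heavy cream: 1.75 cup × 4/3 ≈ 2.3 cup
bread flour: 4 tsp × 4/3 ≈ 5.3 tsp
cornstarch: 350 g × 4/3 ÷ 28.35 g/oz ≈ 16.5 oz
butter: 2 oz × 4/3 ≈ 2.7 oz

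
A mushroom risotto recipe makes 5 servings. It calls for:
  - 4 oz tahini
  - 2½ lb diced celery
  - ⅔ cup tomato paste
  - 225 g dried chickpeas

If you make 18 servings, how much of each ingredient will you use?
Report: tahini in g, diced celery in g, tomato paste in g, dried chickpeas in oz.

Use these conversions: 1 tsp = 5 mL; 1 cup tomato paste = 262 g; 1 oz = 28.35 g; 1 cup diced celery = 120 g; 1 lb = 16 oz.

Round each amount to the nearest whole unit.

Scaling factor: 18/5 = 3.6.
tahini: 4 oz × 18/5 × 28.35 g/oz ≈ 408 g
diced celery: 2.5 lb × 18/5 × 16 oz/lb × 28.35 g/oz ≈ 4082 g
tomato paste: 2/3 cup × 18/5 × 262 g/cup ≈ 629 g
dried chickpeas: 225 g × 18/5 ÷ 28.35 g/oz ≈ 29 oz

tahini: 408 g; diced celery: 4082 g; tomato paste: 629 g; dried chickpeas: 29 oz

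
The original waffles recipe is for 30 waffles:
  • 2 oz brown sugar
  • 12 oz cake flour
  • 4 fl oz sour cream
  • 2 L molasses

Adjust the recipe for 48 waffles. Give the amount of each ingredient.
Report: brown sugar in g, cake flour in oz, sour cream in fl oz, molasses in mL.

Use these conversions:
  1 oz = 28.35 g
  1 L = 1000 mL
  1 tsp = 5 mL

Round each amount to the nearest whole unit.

Scaling factor: 48/30 = 8/5 = 1.6.
brown sugar: 2 oz × 8/5 × 28.35 g/oz ≈ 91 g
cake flour: 12 oz × 8/5 ≈ 19 oz
sour cream: 4 fl oz × 8/5 ≈ 6 fl oz
molasses: 2 L × 8/5 × 1000 mL/L = 3200 mL

brown sugar: 91 g; cake flour: 19 oz; sour cream: 6 fl oz; molasses: 3200 mL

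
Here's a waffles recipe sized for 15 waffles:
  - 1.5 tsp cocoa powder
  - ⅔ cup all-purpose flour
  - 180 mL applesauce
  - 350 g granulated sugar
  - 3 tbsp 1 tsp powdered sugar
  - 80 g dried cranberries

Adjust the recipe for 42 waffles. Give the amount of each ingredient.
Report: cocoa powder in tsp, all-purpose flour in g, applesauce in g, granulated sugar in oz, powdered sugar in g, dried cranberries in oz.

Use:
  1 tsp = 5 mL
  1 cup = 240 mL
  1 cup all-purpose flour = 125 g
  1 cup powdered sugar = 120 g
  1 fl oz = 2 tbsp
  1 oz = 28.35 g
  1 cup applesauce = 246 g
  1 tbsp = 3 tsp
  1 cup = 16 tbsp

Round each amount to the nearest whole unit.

cocoa powder: 4 tsp; all-purpose flour: 233 g; applesauce: 517 g; granulated sugar: 35 oz; powdered sugar: 70 g; dried cranberries: 8 oz

Scaling factor: 42/15 = 14/5 = 2.8.
cocoa powder: 1.5 tsp × 14/5 ≈ 4 tsp
all-purpose flour: 2/3 cup × 14/5 × 125 g/cup ≈ 233 g
applesauce: 180 mL × 14/5 ÷ 240 mL/cup × 246 g/cup ≈ 517 g
granulated sugar: 350 g × 14/5 ÷ 28.35 g/oz ≈ 35 oz
powdered sugar: (3 tbsp + 1 tsp = 10/3 tbsp) × 14/5 ÷ 16 tbsp/cup × 120 g/cup = 70 g
dried cranberries: 80 g × 14/5 ÷ 28.35 g/oz ≈ 8 oz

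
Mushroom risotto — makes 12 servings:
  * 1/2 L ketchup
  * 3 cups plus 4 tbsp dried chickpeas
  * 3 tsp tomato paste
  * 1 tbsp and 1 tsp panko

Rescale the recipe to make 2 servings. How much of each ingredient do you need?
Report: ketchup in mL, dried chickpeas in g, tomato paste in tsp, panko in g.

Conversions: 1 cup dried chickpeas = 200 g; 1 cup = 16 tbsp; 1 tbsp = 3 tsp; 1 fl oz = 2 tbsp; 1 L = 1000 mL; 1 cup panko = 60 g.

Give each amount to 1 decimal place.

ketchup: 83.3 mL; dried chickpeas: 108.3 g; tomato paste: 0.5 tsp; panko: 0.8 g

Scaling factor: 2/12 = 1/6.
ketchup: 0.5 L × 1/6 × 1000 mL/L ≈ 83.3 mL
dried chickpeas: (3 cup + 4 tbsp = 3.25 cup) × 1/6 × 200 g/cup ≈ 108.3 g
tomato paste: 3 tsp × 1/6 = 0.5 tsp
panko: (1 tbsp + 1 tsp = 4/3 tbsp) × 1/6 ÷ 16 tbsp/cup × 60 g/cup ≈ 0.8 g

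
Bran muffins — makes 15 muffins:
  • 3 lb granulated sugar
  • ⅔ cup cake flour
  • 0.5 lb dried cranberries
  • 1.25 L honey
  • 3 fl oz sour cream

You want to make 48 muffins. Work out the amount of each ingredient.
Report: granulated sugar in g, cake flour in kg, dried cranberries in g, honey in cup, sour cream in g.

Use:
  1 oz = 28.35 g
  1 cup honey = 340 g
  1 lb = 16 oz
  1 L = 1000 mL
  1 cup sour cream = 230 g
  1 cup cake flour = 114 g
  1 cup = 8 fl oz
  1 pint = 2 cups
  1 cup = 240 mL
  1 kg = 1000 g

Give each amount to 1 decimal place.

Scaling factor: 48/15 = 16/5 = 3.2.
granulated sugar: 3 lb × 16/5 × 16 oz/lb × 28.35 g/oz ≈ 4354.6 g
cake flour: 2/3 cup × 16/5 × 114 g/cup ÷ 1000 g/kg ≈ 0.2 kg
dried cranberries: 0.5 lb × 16/5 × 16 oz/lb × 28.35 g/oz ≈ 725.8 g
honey: 1.25 L × 16/5 × 1000 mL/L ÷ 240 mL/cup ≈ 16.7 cup
sour cream: 3 fl oz × 16/5 ÷ 8 fl oz/cup × 230 g/cup = 276.0 g

granulated sugar: 4354.6 g; cake flour: 0.2 kg; dried cranberries: 725.8 g; honey: 16.7 cup; sour cream: 276.0 g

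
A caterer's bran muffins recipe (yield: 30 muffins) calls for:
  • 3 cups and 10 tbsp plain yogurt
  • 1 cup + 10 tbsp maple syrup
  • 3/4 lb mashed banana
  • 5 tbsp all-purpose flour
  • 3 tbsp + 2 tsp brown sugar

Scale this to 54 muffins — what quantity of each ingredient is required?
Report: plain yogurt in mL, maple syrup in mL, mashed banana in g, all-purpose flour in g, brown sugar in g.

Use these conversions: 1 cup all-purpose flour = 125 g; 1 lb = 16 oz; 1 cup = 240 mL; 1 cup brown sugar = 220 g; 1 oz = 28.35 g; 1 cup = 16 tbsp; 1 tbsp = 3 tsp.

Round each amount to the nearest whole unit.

Scaling factor: 54/30 = 9/5 = 1.8.
plain yogurt: (3 cup + 10 tbsp = 3.625 cup) × 9/5 × 240 mL/cup = 1566 mL
maple syrup: (1 cup + 10 tbsp = 1.625 cup) × 9/5 × 240 mL/cup = 702 mL
mashed banana: 0.75 lb × 9/5 × 16 oz/lb × 28.35 g/oz ≈ 612 g
all-purpose flour: 5 tbsp × 9/5 ÷ 16 tbsp/cup × 125 g/cup ≈ 70 g
brown sugar: (3 tbsp + 2 tsp = 11/3 tbsp) × 9/5 ÷ 16 tbsp/cup × 220 g/cup ≈ 91 g

plain yogurt: 1566 mL; maple syrup: 702 mL; mashed banana: 612 g; all-purpose flour: 70 g; brown sugar: 91 g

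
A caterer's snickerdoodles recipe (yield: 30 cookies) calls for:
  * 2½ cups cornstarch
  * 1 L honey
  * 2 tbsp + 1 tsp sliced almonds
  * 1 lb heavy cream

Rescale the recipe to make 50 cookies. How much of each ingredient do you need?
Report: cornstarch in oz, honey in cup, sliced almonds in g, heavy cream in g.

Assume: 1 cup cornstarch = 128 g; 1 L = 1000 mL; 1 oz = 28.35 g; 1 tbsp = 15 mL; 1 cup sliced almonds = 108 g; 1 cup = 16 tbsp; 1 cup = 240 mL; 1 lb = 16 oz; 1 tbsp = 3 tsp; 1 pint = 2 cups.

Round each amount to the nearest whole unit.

cornstarch: 19 oz; honey: 7 cup; sliced almonds: 26 g; heavy cream: 756 g

Scaling factor: 50/30 = 5/3.
cornstarch: 2.5 cup × 5/3 × 128 g/cup ÷ 28.35 g/oz ≈ 19 oz
honey: 1 L × 5/3 × 1000 mL/L ÷ 240 mL/cup ≈ 7 cup
sliced almonds: (2 tbsp + 1 tsp = 7/3 tbsp) × 5/3 ÷ 16 tbsp/cup × 108 g/cup ≈ 26 g
heavy cream: 1 lb × 5/3 × 16 oz/lb × 28.35 g/oz = 756 g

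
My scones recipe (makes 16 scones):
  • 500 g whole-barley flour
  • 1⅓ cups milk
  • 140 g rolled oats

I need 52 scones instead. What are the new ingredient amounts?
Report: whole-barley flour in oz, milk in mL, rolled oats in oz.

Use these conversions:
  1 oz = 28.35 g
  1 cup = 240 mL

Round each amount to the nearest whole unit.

whole-barley flour: 57 oz; milk: 1040 mL; rolled oats: 16 oz

Scaling factor: 52/16 = 13/4 = 3.25.
whole-barley flour: 500 g × 13/4 ÷ 28.35 g/oz ≈ 57 oz
milk: 4/3 cup × 13/4 × 240 mL/cup = 1040 mL
rolled oats: 140 g × 13/4 ÷ 28.35 g/oz ≈ 16 oz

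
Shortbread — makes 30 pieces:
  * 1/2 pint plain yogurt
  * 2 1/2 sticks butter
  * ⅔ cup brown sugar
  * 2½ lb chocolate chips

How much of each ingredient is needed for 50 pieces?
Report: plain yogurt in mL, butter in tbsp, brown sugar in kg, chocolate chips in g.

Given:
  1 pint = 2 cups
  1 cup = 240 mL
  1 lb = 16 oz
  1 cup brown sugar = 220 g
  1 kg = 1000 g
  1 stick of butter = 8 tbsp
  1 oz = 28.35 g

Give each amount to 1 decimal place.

Scaling factor: 50/30 = 5/3.
plain yogurt: 0.5 pint × 5/3 × 2 cup/pint × 240 mL/cup = 400.0 mL
butter: 2.5 stick × 5/3 × 8 tbsp/stick ≈ 33.3 tbsp
brown sugar: 2/3 cup × 5/3 × 220 g/cup ÷ 1000 g/kg ≈ 0.2 kg
chocolate chips: 2.5 lb × 5/3 × 16 oz/lb × 28.35 g/oz = 1890.0 g

plain yogurt: 400.0 mL; butter: 33.3 tbsp; brown sugar: 0.2 kg; chocolate chips: 1890.0 g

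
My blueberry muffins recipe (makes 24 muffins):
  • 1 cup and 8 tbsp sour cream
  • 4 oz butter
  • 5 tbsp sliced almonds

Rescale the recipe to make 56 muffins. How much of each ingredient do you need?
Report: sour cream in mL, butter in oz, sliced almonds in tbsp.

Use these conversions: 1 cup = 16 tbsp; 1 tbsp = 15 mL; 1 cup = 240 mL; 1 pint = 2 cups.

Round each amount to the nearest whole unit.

sour cream: 840 mL; butter: 9 oz; sliced almonds: 12 tbsp

Scaling factor: 56/24 = 7/3.
sour cream: (1 cup + 8 tbsp = 1.5 cup) × 7/3 × 240 mL/cup = 840 mL
butter: 4 oz × 7/3 ≈ 9 oz
sliced almonds: 5 tbsp × 7/3 ≈ 12 tbsp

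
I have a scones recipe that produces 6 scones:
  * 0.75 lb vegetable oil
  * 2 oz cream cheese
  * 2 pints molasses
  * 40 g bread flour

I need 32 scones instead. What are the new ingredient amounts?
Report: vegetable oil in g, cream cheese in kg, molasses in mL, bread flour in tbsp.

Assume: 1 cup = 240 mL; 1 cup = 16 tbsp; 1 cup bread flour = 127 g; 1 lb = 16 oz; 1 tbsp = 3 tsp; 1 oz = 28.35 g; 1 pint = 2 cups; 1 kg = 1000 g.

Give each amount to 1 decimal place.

Scaling factor: 32/6 = 16/3.
vegetable oil: 0.75 lb × 16/3 × 16 oz/lb × 28.35 g/oz = 1814.4 g
cream cheese: 2 oz × 16/3 × 28.35 g/oz ÷ 1000 g/kg ≈ 0.3 kg
molasses: 2 pint × 16/3 × 2 cup/pint × 240 mL/cup = 5120.0 mL
bread flour: 40 g × 16/3 ÷ 127 g/cup × 16 tbsp/cup ≈ 26.9 tbsp

vegetable oil: 1814.4 g; cream cheese: 0.3 kg; molasses: 5120.0 mL; bread flour: 26.9 tbsp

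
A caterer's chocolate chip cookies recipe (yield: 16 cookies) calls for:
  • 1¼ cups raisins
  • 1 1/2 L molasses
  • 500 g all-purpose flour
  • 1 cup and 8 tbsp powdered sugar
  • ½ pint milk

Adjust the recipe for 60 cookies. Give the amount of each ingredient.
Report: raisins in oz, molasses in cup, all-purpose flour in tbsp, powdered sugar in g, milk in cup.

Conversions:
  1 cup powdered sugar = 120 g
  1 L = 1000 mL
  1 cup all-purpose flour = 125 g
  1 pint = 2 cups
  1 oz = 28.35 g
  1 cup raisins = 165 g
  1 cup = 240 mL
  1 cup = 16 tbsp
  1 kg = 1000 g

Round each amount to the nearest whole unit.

Scaling factor: 60/16 = 15/4 = 3.75.
raisins: 1.25 cup × 15/4 × 165 g/cup ÷ 28.35 g/oz ≈ 27 oz
molasses: 1.5 L × 15/4 × 1000 mL/L ÷ 240 mL/cup ≈ 23 cup
all-purpose flour: 500 g × 15/4 ÷ 125 g/cup × 16 tbsp/cup = 240 tbsp
powdered sugar: (1 cup + 8 tbsp = 1.5 cup) × 15/4 × 120 g/cup = 675 g
milk: 0.5 pint × 15/4 × 2 cup/pint ≈ 4 cup

raisins: 27 oz; molasses: 23 cup; all-purpose flour: 240 tbsp; powdered sugar: 675 g; milk: 4 cup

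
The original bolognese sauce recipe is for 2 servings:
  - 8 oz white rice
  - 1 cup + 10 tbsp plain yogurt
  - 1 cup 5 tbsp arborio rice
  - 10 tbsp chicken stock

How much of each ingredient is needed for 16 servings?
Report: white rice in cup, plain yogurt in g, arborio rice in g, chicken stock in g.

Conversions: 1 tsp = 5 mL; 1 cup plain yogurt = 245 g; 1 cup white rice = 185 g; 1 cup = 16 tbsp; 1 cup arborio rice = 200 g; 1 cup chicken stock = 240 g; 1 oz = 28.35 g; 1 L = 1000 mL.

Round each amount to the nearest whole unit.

white rice: 10 cup; plain yogurt: 3185 g; arborio rice: 2100 g; chicken stock: 1200 g

Scaling factor: 16/2 = 8.
white rice: 8 oz × 8 × 28.35 g/oz ÷ 185 g/cup ≈ 10 cup
plain yogurt: (1 cup + 10 tbsp = 1.625 cup) × 8 × 245 g/cup = 3185 g
arborio rice: (1 cup + 5 tbsp = 1.3125 cup) × 8 × 200 g/cup = 2100 g
chicken stock: 10 tbsp × 8 ÷ 16 tbsp/cup × 240 g/cup = 1200 g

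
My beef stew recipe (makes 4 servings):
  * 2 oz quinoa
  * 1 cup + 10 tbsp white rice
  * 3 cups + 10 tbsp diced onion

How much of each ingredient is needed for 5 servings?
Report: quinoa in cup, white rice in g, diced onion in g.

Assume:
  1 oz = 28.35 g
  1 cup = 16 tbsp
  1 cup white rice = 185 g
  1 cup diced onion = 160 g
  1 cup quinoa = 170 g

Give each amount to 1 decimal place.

quinoa: 0.4 cup; white rice: 375.8 g; diced onion: 725.0 g

Scaling factor: 5/4 = 1.25.
quinoa: 2 oz × 5/4 × 28.35 g/oz ÷ 170 g/cup ≈ 0.4 cup
white rice: (1 cup + 10 tbsp = 1.625 cup) × 5/4 × 185 g/cup ≈ 375.8 g
diced onion: (3 cup + 10 tbsp = 3.625 cup) × 5/4 × 160 g/cup = 725.0 g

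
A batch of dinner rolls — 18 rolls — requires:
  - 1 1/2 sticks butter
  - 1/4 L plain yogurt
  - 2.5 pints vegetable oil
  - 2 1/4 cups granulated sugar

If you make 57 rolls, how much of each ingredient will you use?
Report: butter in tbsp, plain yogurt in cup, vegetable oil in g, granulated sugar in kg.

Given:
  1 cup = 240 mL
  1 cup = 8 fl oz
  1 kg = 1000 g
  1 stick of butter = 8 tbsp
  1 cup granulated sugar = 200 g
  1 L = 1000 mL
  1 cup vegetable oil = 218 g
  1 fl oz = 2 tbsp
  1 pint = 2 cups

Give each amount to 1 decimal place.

butter: 38.0 tbsp; plain yogurt: 3.3 cup; vegetable oil: 3451.7 g; granulated sugar: 1.4 kg

Scaling factor: 57/18 = 19/6.
butter: 1.5 stick × 19/6 × 8 tbsp/stick = 38.0 tbsp
plain yogurt: 0.25 L × 19/6 × 1000 mL/L ÷ 240 mL/cup ≈ 3.3 cup
vegetable oil: 2.5 pint × 19/6 × 2 cup/pint × 218 g/cup ≈ 3451.7 g
granulated sugar: 2.25 cup × 19/6 × 200 g/cup ÷ 1000 g/kg ≈ 1.4 kg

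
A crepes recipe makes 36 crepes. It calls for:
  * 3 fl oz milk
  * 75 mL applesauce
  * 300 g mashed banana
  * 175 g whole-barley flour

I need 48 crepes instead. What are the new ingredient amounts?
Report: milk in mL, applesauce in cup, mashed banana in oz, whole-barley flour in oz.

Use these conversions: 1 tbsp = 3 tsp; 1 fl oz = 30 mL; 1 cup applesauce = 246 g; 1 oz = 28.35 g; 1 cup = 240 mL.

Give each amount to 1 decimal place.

Scaling factor: 48/36 = 4/3.
milk: 3 fl oz × 4/3 × 30 mL/fl oz = 120.0 mL
applesauce: 75 mL × 4/3 ÷ 240 mL/cup ≈ 0.4 cup
mashed banana: 300 g × 4/3 ÷ 28.35 g/oz ≈ 14.1 oz
whole-barley flour: 175 g × 4/3 ÷ 28.35 g/oz ≈ 8.2 oz

milk: 120.0 mL; applesauce: 0.4 cup; mashed banana: 14.1 oz; whole-barley flour: 8.2 oz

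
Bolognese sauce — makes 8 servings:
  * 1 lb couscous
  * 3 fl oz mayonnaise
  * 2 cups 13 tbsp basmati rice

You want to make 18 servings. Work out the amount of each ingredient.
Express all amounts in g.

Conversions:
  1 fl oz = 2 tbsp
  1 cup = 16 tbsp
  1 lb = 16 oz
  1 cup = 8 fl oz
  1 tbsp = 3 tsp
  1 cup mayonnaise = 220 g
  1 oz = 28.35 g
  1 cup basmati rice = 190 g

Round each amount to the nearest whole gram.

Scaling factor: 18/8 = 9/4 = 2.25.
couscous: 1 lb × 9/4 × 16 oz/lb × 28.35 g/oz ≈ 1021 g
mayonnaise: 3 fl oz × 9/4 ÷ 8 fl oz/cup × 220 g/cup ≈ 186 g
basmati rice: (2 cup + 13 tbsp = 2.8125 cup) × 9/4 × 190 g/cup ≈ 1202 g

couscous: 1021 g; mayonnaise: 186 g; basmati rice: 1202 g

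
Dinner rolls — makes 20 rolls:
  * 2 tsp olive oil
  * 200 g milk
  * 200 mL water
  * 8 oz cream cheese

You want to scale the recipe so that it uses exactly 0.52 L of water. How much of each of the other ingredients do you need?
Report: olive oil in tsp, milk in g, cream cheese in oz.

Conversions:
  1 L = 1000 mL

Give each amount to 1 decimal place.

olive oil: 5.2 tsp; milk: 520.0 g; cream cheese: 20.8 oz

The original recipe has 0.2 L of water, so the scaling factor is 0.52 ÷ 0.2 = 13/5 = 2.6.
olive oil: 2 tsp × 13/5 = 5.2 tsp
milk: 200 g × 13/5 = 520.0 g
cream cheese: 8 oz × 13/5 = 20.8 oz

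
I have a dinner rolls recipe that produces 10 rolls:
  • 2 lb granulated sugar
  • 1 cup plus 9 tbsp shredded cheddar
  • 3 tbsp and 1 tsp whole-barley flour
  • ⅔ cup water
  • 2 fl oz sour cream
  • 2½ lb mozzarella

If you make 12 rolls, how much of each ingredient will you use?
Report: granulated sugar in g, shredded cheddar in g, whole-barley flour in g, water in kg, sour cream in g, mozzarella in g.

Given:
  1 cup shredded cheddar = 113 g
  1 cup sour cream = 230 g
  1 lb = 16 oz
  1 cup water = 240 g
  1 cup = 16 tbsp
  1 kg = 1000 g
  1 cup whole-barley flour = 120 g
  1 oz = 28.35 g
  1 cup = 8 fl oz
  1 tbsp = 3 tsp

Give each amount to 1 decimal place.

Scaling factor: 12/10 = 6/5 = 1.2.
granulated sugar: 2 lb × 6/5 × 16 oz/lb × 28.35 g/oz ≈ 1088.6 g
shredded cheddar: (1 cup + 9 tbsp = 1.5625 cup) × 6/5 × 113 g/cup ≈ 211.9 g
whole-barley flour: (3 tbsp + 1 tsp = 10/3 tbsp) × 6/5 ÷ 16 tbsp/cup × 120 g/cup = 30.0 g
water: 2/3 cup × 6/5 × 240 g/cup ÷ 1000 g/kg ≈ 0.2 kg
sour cream: 2 fl oz × 6/5 ÷ 8 fl oz/cup × 230 g/cup = 69.0 g
mozzarella: 2.5 lb × 6/5 × 16 oz/lb × 28.35 g/oz = 1360.8 g

granulated sugar: 1088.6 g; shredded cheddar: 211.9 g; whole-barley flour: 30.0 g; water: 0.2 kg; sour cream: 69.0 g; mozzarella: 1360.8 g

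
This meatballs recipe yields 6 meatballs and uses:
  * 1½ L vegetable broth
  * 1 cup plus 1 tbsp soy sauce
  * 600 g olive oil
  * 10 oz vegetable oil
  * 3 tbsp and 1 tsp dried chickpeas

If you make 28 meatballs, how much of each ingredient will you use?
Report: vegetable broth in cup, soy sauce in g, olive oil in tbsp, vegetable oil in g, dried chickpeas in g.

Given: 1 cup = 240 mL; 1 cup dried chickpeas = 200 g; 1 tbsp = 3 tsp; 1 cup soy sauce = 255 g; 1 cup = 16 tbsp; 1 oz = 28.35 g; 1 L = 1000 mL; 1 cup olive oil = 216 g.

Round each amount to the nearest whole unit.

Scaling factor: 28/6 = 14/3.
vegetable broth: 1.5 L × 14/3 × 1000 mL/L ÷ 240 mL/cup ≈ 29 cup
soy sauce: (1 cup + 1 tbsp = 1.0625 cup) × 14/3 × 255 g/cup ≈ 1264 g
olive oil: 600 g × 14/3 ÷ 216 g/cup × 16 tbsp/cup ≈ 207 tbsp
vegetable oil: 10 oz × 14/3 × 28.35 g/oz = 1323 g
dried chickpeas: (3 tbsp + 1 tsp = 10/3 tbsp) × 14/3 ÷ 16 tbsp/cup × 200 g/cup ≈ 194 g

vegetable broth: 29 cup; soy sauce: 1264 g; olive oil: 207 tbsp; vegetable oil: 1323 g; dried chickpeas: 194 g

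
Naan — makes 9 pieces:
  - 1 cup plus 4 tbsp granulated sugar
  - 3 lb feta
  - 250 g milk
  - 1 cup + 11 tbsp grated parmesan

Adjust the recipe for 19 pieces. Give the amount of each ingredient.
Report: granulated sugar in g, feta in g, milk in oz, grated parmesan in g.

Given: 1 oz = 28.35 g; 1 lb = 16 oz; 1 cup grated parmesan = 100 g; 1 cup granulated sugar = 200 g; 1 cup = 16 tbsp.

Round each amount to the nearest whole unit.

granulated sugar: 528 g; feta: 2873 g; milk: 19 oz; grated parmesan: 356 g

Scaling factor: 19/9.
granulated sugar: (1 cup + 4 tbsp = 1.25 cup) × 19/9 × 200 g/cup ≈ 528 g
feta: 3 lb × 19/9 × 16 oz/lb × 28.35 g/oz ≈ 2873 g
milk: 250 g × 19/9 ÷ 28.35 g/oz ≈ 19 oz
grated parmesan: (1 cup + 11 tbsp = 1.6875 cup) × 19/9 × 100 g/cup ≈ 356 g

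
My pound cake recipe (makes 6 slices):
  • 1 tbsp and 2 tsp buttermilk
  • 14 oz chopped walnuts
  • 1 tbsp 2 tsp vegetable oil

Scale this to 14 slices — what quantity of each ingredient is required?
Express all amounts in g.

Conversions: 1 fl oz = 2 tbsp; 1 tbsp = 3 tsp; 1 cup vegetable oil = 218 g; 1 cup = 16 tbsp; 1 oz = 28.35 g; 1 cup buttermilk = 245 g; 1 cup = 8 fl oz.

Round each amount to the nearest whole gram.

buttermilk: 60 g; chopped walnuts: 926 g; vegetable oil: 53 g

Scaling factor: 14/6 = 7/3.
buttermilk: (1 tbsp + 2 tsp = 5/3 tbsp) × 7/3 ÷ 16 tbsp/cup × 245 g/cup ≈ 60 g
chopped walnuts: 14 oz × 7/3 × 28.35 g/oz ≈ 926 g
vegetable oil: (1 tbsp + 2 tsp = 5/3 tbsp) × 7/3 ÷ 16 tbsp/cup × 218 g/cup ≈ 53 g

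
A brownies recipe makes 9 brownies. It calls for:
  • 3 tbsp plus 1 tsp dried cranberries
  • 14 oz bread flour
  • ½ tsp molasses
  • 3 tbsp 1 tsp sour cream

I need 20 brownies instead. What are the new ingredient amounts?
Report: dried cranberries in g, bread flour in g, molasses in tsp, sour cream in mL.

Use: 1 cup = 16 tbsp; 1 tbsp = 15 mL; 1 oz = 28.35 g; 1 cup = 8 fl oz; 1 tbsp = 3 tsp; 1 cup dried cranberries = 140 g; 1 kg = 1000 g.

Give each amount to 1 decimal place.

dried cranberries: 64.8 g; bread flour: 882.0 g; molasses: 1.1 tsp; sour cream: 111.1 mL

Scaling factor: 20/9.
dried cranberries: (3 tbsp + 1 tsp = 10/3 tbsp) × 20/9 ÷ 16 tbsp/cup × 140 g/cup ≈ 64.8 g
bread flour: 14 oz × 20/9 × 28.35 g/oz = 882.0 g
molasses: 0.5 tsp × 20/9 ≈ 1.1 tsp
sour cream: (3 tbsp + 1 tsp = 10/3 tbsp) × 20/9 × 15 mL/tbsp ≈ 111.1 mL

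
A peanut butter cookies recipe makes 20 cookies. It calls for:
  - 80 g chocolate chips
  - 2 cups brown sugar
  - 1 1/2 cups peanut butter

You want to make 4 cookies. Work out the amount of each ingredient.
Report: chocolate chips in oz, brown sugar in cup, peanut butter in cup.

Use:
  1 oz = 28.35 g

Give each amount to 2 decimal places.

Scaling factor: 4/20 = 1/5 = 0.2.
chocolate chips: 80 g × 1/5 ÷ 28.35 g/oz ≈ 0.56 oz
brown sugar: 2 cup × 1/5 = 0.40 cup
peanut butter: 1.5 cup × 1/5 = 0.30 cup

chocolate chips: 0.56 oz; brown sugar: 0.40 cup; peanut butter: 0.30 cup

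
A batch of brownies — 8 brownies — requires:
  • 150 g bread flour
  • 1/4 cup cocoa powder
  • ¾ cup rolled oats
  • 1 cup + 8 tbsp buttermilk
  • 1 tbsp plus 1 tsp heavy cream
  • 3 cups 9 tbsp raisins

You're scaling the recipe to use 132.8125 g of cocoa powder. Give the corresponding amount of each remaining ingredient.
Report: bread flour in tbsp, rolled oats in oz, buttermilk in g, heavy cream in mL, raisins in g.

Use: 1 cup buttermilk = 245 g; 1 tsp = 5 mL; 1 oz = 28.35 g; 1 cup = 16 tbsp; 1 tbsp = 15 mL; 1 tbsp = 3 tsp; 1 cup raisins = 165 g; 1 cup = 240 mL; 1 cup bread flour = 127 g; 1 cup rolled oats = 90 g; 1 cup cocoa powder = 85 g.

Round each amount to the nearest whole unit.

bread flour: 118 tbsp; rolled oats: 15 oz; buttermilk: 2297 g; heavy cream: 125 mL; raisins: 3674 g

The original recipe has 21.25 g of cocoa powder, so the scaling factor is 132.8125 ÷ 21.25 = 25/4 = 6.25.
bread flour: 150 g × 25/4 ÷ 127 g/cup × 16 tbsp/cup ≈ 118 tbsp
rolled oats: 0.75 cup × 25/4 × 90 g/cup ÷ 28.35 g/oz ≈ 15 oz
buttermilk: (1 cup + 8 tbsp = 1.5 cup) × 25/4 × 245 g/cup ≈ 2297 g
heavy cream: (1 tbsp + 1 tsp = 4/3 tbsp) × 25/4 × 15 mL/tbsp = 125 mL
raisins: (3 cup + 9 tbsp = 3.5625 cup) × 25/4 × 165 g/cup ≈ 3674 g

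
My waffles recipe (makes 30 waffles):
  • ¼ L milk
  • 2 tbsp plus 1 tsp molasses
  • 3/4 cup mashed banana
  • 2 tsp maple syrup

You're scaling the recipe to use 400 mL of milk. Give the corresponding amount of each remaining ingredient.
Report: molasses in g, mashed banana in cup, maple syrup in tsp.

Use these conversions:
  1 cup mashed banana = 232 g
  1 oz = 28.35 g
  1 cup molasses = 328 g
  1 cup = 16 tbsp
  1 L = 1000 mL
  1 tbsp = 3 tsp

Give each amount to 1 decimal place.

molasses: 76.5 g; mashed banana: 1.2 cup; maple syrup: 3.2 tsp

The original recipe has 250 mL of milk, so the scaling factor is 400 ÷ 250 = 8/5 = 1.6.
molasses: (2 tbsp + 1 tsp = 7/3 tbsp) × 8/5 ÷ 16 tbsp/cup × 328 g/cup ≈ 76.5 g
mashed banana: 0.75 cup × 8/5 = 1.2 cup
maple syrup: 2 tsp × 8/5 = 3.2 tsp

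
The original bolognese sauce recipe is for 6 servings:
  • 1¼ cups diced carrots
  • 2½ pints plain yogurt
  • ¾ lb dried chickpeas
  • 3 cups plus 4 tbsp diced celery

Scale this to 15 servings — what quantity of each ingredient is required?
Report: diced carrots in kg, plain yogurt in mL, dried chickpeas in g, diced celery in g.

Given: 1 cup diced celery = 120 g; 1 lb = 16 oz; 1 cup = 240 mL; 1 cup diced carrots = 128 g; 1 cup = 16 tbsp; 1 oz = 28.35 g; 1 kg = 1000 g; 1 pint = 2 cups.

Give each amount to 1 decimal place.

Scaling factor: 15/6 = 5/2 = 2.5.
diced carrots: 1.25 cup × 5/2 × 128 g/cup ÷ 1000 g/kg = 0.4 kg
plain yogurt: 2.5 pint × 5/2 × 2 cup/pint × 240 mL/cup = 3000.0 mL
dried chickpeas: 0.75 lb × 5/2 × 16 oz/lb × 28.35 g/oz = 850.5 g
diced celery: (3 cup + 4 tbsp = 3.25 cup) × 5/2 × 120 g/cup = 975.0 g

diced carrots: 0.4 kg; plain yogurt: 3000.0 mL; dried chickpeas: 850.5 g; diced celery: 975.0 g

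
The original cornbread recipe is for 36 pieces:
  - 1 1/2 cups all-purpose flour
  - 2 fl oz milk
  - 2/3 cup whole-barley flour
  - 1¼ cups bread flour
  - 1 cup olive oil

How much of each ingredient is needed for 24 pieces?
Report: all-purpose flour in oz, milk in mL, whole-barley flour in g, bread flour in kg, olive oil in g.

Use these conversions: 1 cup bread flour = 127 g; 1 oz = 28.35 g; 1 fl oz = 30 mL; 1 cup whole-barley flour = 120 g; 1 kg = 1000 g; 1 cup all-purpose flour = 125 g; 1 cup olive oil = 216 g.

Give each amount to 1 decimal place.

all-purpose flour: 4.4 oz; milk: 40.0 mL; whole-barley flour: 53.3 g; bread flour: 0.1 kg; olive oil: 144.0 g

Scaling factor: 24/36 = 2/3.
all-purpose flour: 1.5 cup × 2/3 × 125 g/cup ÷ 28.35 g/oz ≈ 4.4 oz
milk: 2 fl oz × 2/3 × 30 mL/fl oz = 40.0 mL
whole-barley flour: 2/3 cup × 2/3 × 120 g/cup ≈ 53.3 g
bread flour: 1.25 cup × 2/3 × 127 g/cup ÷ 1000 g/kg ≈ 0.1 kg
olive oil: 1 cup × 2/3 × 216 g/cup = 144.0 g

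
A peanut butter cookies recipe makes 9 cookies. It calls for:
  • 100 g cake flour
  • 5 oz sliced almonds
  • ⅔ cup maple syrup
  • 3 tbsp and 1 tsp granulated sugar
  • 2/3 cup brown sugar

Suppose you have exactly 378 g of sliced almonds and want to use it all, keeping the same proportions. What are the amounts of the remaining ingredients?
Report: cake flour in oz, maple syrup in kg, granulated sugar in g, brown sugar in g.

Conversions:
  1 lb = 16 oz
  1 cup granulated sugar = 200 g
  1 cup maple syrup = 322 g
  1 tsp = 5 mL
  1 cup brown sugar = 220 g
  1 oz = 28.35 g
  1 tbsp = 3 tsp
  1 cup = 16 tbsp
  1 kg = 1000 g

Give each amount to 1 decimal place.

cake flour: 9.4 oz; maple syrup: 0.6 kg; granulated sugar: 111.1 g; brown sugar: 391.1 g

The original recipe has 141.75 g of sliced almonds, so the scaling factor is 378 ÷ 141.75 = 8/3.
cake flour: 100 g × 8/3 ÷ 28.35 g/oz ≈ 9.4 oz
maple syrup: 2/3 cup × 8/3 × 322 g/cup ÷ 1000 g/kg ≈ 0.6 kg
granulated sugar: (3 tbsp + 1 tsp = 10/3 tbsp) × 8/3 ÷ 16 tbsp/cup × 200 g/cup ≈ 111.1 g
brown sugar: 2/3 cup × 8/3 × 220 g/cup ≈ 391.1 g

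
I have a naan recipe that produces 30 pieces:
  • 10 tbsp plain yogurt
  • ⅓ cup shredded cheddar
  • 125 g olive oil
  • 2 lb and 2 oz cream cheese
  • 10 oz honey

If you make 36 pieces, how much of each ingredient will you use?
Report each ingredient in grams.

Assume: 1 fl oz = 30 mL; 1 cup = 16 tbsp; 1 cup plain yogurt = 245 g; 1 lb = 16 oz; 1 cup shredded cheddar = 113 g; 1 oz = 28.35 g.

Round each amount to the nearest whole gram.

Scaling factor: 36/30 = 6/5 = 1.2.
plain yogurt: 10 tbsp × 6/5 ÷ 16 tbsp/cup × 245 g/cup ≈ 184 g
shredded cheddar: 1/3 cup × 6/5 × 113 g/cup ≈ 45 g
olive oil: 125 g × 6/5 = 150 g
cream cheese: (2 lb + 2 oz = 2.125 lb) × 6/5 × 16 oz/lb × 28.35 g/oz ≈ 1157 g
honey: 10 oz × 6/5 × 28.35 g/oz ≈ 340 g

plain yogurt: 184 g; shredded cheddar: 45 g; olive oil: 150 g; cream cheese: 1157 g; honey: 340 g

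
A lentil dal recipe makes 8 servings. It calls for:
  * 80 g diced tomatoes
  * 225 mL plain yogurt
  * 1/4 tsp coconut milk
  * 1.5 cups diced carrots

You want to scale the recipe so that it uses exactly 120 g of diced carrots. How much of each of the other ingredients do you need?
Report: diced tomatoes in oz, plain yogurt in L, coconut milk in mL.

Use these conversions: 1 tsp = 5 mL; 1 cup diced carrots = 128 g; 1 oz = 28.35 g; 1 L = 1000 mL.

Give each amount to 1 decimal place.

diced tomatoes: 1.8 oz; plain yogurt: 0.1 L; coconut milk: 0.8 mL

The original recipe has 192 g of diced carrots, so the scaling factor is 120 ÷ 192 = 5/8 = 0.625.
diced tomatoes: 80 g × 5/8 ÷ 28.35 g/oz ≈ 1.8 oz
plain yogurt: 225 mL × 5/8 ÷ 1000 mL/L ≈ 0.1 L
coconut milk: 0.25 tsp × 5/8 × 5 mL/tsp ≈ 0.8 mL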